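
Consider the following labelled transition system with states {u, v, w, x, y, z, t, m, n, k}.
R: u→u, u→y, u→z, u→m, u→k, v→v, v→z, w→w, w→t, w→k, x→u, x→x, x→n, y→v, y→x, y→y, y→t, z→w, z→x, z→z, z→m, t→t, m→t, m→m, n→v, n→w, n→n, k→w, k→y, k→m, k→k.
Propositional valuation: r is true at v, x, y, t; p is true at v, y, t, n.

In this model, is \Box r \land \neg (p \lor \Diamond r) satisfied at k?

Recall that \Box ψ holds at a world iff ψ holds at every accessible world, and \Diamond ψ holds iff ψ holds at some accessible world.
At k: \Box r is false, \neg (p \lor \Diamond r) is false, so \Box r \land \neg (p \lor \Diamond r) is false.
  At k: \Box r requires r at every successor {w, y, m, k}.
    r fails at w, so \Box r is false at k.
  At k: p \lor \Diamond r is true, so \neg (p \lor \Diamond r) is false.
    At k: p is false, \Diamond r is true, so p \lor \Diamond r is true.
      At k: \Diamond r requires r at some successor in {w, y, m, k}.
        r holds at y, so \Diamond r is true at k.

No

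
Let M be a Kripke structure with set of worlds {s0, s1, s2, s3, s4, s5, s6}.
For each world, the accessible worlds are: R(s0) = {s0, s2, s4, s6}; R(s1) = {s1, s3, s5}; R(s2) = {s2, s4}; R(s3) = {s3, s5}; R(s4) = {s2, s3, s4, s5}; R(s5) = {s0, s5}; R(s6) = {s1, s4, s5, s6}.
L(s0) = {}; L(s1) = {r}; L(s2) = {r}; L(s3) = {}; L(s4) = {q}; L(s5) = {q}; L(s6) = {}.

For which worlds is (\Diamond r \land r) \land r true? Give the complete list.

s1, s2

Let φ = (\Diamond r \land r) \land r. Evaluate φ at each world:
  s0 (successors {s0, s2, s4, s6}): φ is false.
  s1 (successors {s1, s3, s5}): φ is true.
  s2 (successors {s2, s4}): φ is true.
  s3 (successors {s3, s5}): φ is false.
  s4 (successors {s2, s3, s4, s5}): φ is false.
  s5 (successors {s0, s5}): φ is false.
  s6 (successors {s1, s4, s5, s6}): φ is false.
For instance, at s6:
  At s6: \Diamond r \land r is false, r is false, so (\Diamond r \land r) \land r is false.
    At s6: \Diamond r is true, r is false, so \Diamond r \land r is false.
      At s6: \Diamond r requires r at some successor in {s1, s4, s5, s6}.
        r holds at s1, so \Diamond r is true at s6.
Satisfying worlds: {s1, s2}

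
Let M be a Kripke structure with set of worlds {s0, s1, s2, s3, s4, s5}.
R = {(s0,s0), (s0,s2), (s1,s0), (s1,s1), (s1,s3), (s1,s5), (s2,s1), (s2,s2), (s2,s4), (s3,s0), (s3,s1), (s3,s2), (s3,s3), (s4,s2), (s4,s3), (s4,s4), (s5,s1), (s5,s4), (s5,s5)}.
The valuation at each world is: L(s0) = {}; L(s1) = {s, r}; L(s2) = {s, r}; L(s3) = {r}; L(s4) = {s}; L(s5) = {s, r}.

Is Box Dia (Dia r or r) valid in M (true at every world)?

Yes

Let φ = Box Dia (Dia r or r). Evaluate φ at each world:
  s0 (successors {s0, s2}): φ is true.
  s1 (successors {s0, s1, s3, s5}): φ is true.
  s2 (successors {s1, s2, s4}): φ is true.
  s3 (successors {s0, s1, s2, s3}): φ is true.
  s4 (successors {s2, s3, s4}): φ is true.
  s5 (successors {s1, s4, s5}): φ is true.
For instance, at s4:
  At s4: Box Dia (Dia r or r) requires Dia (Dia r or r) at every successor {s2, s3, s4}.
      At s2: Dia (Dia r or r) requires Dia r or r at some successor in {s1, s2, s4}.
        Dia r or r holds at s1, so Dia (Dia r or r) is true at s2.
      At s3: Dia (Dia r or r) requires Dia r or r at some successor in {s0, s1, s2, s3}.
        Dia r or r holds at s0, so Dia (Dia r or r) is true at s3.
      At s4: Dia (Dia r or r) requires Dia r or r at some successor in {s2, s3, s4}.
        Dia r or r holds at s2, so Dia (Dia r or r) is true at s4.
  So Box Dia (Dia r or r) is true at s4.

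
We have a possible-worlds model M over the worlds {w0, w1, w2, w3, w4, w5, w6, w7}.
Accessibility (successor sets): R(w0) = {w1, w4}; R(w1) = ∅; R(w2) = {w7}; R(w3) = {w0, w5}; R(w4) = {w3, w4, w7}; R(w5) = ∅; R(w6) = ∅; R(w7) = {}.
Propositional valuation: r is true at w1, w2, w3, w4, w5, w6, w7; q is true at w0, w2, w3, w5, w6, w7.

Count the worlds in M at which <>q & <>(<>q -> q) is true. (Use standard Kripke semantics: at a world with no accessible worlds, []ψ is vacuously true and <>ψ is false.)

Let φ = <>q & <>(<>q -> q). Evaluate φ at each world:
  w0 (successors {w1, w4}): φ is false.
  w1 (successors ∅): φ is false.
  w2 (successors {w7}): φ is true.
  w3 (successors {w0, w5}): φ is true.
  w4 (successors {w3, w4, w7}): φ is true.
  w5 (successors ∅): φ is false.
  w6 (successors ∅): φ is false.
  w7 (successors ∅): φ is false.
For instance, at w0:
  At w0: <>q is false, <>(<>q -> q) is true, so <>q & <>(<>q -> q) is false.
    At w0: <>q requires q at some successor in {w1, w4}.
      At w1: q is false.
      At w4: q is false.
    So <>q is false at w0.
    At w0: <>(<>q -> q) requires <>q -> q at some successor in {w1, w4}.
      <>q -> q holds at w1, so <>(<>q -> q) is true at w0.
Satisfying worlds: {w2, w3, w4}

3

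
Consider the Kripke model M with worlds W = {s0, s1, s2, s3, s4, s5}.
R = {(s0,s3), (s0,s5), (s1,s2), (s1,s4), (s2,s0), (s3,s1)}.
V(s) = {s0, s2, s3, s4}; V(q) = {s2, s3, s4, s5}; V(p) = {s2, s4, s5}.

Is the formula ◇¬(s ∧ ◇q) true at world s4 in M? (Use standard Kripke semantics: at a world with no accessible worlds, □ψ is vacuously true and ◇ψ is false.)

Recall that ◇ψ holds at a world iff ψ holds at some accessible world.
At s4: no accessible worlds, so ◇¬(s ∧ ◇q) is false.

No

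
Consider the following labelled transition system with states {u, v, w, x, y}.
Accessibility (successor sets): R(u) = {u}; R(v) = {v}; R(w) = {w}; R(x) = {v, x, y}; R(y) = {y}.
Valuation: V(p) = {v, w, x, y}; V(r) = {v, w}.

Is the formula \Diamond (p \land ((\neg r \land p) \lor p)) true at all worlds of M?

No

Let φ = \Diamond (p \land ((\neg r \land p) \lor p)). Evaluate φ at each world:
  u (successors {u}): φ is false.
  v (successors {v}): φ is true.
  w (successors {w}): φ is true.
  x (successors {v, x, y}): φ is true.
  y (successors {y}): φ is true.
Detail at u (counterexample):
  At u: \Diamond (p \land ((\neg r \land p) \lor p)) requires p \land ((\neg r \land p) \lor p) at some successor in {u}.
    At u: p \land ((\neg r \land p) \lor p) is false.
  So \Diamond (p \land ((\neg r \land p) \lor p)) is false at u.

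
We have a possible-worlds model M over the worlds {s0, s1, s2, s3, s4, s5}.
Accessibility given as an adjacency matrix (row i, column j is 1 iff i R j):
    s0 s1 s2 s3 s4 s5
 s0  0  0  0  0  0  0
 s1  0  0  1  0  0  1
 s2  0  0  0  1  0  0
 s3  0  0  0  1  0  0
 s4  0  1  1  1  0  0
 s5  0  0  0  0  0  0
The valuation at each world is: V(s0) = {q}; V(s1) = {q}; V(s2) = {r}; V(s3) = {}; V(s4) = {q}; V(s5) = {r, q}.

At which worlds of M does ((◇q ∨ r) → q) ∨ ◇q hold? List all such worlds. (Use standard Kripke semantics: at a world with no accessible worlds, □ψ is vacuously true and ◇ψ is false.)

Recall that ◇ψ holds at a world iff ψ holds at some accessible world.
Let φ = ((◇q ∨ r) → q) ∨ ◇q. Evaluate φ at each world:
  s0 (successors ∅): φ is true.
  s1 (successors {s2, s5}): φ is true.
  s2 (successors {s3}): φ is false.
  s3 (successors {s3}): φ is true.
  s4 (successors {s1, s2, s3}): φ is true.
  s5 (successors ∅): φ is true.
For instance, at s1:
  At s1: (◇q ∨ r) → q is true, ◇q is true, so ((◇q ∨ r) → q) ∨ ◇q is true.
    At s1: ◇q ∨ r is true, q is true, so (◇q ∨ r) → q is true.
      At s1: ◇q is true, r is false, so ◇q ∨ r is true.
    At s1: ◇q requires q at some successor in {s2, s5}.
      q holds at s5, so ◇q is true at s1.
Satisfying worlds: {s0, s1, s3, s4, s5}

s0, s1, s3, s4, s5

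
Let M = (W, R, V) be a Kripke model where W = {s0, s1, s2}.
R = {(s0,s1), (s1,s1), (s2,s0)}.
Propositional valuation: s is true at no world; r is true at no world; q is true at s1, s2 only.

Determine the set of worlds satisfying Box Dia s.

none

Let φ = Box Dia s. Evaluate φ at each world:
  s0 (successors {s1}): φ is false.
  s1 (successors {s1}): φ is false.
  s2 (successors {s0}): φ is false.
For instance, at s1:
  At s1: Box Dia s requires Dia s at every successor {s1}.
    Dia s fails at s1, so Box Dia s is false at s1.
      At s1: Dia s requires s at some successor in {s1}.
        At s1: s is false.
      So Dia s is false at s1.
Satisfying worlds: none.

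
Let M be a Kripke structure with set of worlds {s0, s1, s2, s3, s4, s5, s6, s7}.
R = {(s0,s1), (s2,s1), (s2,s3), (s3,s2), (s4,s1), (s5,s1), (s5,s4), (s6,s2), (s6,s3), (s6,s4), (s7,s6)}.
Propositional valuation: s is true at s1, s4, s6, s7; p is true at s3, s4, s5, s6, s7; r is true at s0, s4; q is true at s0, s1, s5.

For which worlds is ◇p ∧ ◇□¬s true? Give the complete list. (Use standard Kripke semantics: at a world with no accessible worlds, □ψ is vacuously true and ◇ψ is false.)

s2, s5, s6

Recall that □ψ holds at a world iff ψ holds at every accessible world, and ◇ψ holds iff ψ holds at some accessible world.
Let φ = ◇p ∧ ◇□¬s. Evaluate φ at each world:
  s0 (successors {s1}): φ is false.
  s1 (successors ∅): φ is false.
  s2 (successors {s1, s3}): φ is true.
  s3 (successors {s2}): φ is false.
  s4 (successors {s1}): φ is false.
  s5 (successors {s1, s4}): φ is true.
  s6 (successors {s2, s3, s4}): φ is true.
  s7 (successors {s6}): φ is false.
For instance, at s5:
  At s5: ◇p is true, ◇□¬s is true, so ◇p ∧ ◇□¬s is true.
    At s5: ◇p requires p at some successor in {s1, s4}.
      p holds at s4, so ◇p is true at s5.
    At s5: ◇□¬s requires □¬s at some successor in {s1, s4}.
      □¬s holds at s1, so ◇□¬s is true at s5.
Satisfying worlds: {s2, s5, s6}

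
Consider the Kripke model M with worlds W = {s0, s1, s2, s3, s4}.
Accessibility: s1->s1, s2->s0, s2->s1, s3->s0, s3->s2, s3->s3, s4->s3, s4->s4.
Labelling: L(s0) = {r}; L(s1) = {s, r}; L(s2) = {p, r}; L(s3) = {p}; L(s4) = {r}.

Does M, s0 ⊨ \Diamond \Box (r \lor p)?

No

At s0: no accessible worlds, so \Diamond \Box (r \lor p) is false.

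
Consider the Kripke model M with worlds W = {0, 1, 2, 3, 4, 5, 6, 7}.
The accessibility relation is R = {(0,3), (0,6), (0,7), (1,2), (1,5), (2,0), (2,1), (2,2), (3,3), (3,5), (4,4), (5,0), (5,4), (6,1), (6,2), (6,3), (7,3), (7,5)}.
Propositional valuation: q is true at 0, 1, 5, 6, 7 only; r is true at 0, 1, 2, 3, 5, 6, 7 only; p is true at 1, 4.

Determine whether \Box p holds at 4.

Yes

Recall that \Box ψ holds at a world iff ψ holds at every accessible world, and \Diamond ψ holds iff ψ holds at some accessible world.
At 4: \Box p requires p at every successor {4}.
  At 4: p is true.
So \Box p is true at 4.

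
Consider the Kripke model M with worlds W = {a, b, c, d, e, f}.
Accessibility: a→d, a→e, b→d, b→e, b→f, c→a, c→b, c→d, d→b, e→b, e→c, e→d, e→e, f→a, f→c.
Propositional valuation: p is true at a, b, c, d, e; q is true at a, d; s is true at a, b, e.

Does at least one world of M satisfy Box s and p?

Yes

Let φ = Box s and p. Evaluate φ at each world:
  a (successors {d, e}): φ is false.
  b (successors {d, e, f}): φ is false.
  c (successors {a, b, d}): φ is false.
  d (successors {b}): φ is true.
  e (successors {b, c, d, e}): φ is false.
  f (successors {a, c}): φ is false.
Detail at d (witness):
  At d: Box s is true, p is true, so Box s and p is true.
    At d: Box s requires s at every successor {b}.
      At b: s is true.
    So Box s is true at d.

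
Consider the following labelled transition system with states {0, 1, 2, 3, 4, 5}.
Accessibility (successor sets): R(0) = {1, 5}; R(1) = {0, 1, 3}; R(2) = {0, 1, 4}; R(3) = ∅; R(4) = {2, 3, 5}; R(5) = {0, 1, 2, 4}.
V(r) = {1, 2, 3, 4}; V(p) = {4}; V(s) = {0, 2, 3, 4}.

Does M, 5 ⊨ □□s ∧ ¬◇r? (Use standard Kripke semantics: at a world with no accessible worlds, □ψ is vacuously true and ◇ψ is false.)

No

Recall that □ψ holds at a world iff ψ holds at every accessible world, and ◇ψ holds iff ψ holds at some accessible world.
At 5: □□s is false, ¬◇r is false, so □□s ∧ ¬◇r is false.
  At 5: □□s requires □s at every successor {0, 1, 2, 4}.
    □s fails at 0, so □□s is false at 5.
      At 0: □s requires s at every successor {1, 5}.
        s fails at 1, so □s is false at 0.
  At 5: ◇r is true, so ¬◇r is false.
    At 5: ◇r requires r at some successor in {0, 1, 2, 4}.
      r holds at 1, so ◇r is true at 5.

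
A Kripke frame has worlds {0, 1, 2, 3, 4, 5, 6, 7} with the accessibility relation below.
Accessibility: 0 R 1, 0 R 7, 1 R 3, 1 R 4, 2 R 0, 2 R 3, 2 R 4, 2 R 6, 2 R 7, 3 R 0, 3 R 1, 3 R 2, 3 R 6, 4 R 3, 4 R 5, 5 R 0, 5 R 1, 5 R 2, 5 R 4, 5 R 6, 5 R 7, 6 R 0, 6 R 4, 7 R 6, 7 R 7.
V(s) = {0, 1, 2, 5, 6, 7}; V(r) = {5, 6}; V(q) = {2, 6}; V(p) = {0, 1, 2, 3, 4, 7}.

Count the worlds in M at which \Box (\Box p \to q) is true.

3

Let φ = \Box (\Box p \to q). Evaluate φ at each world:
  0 (successors {1, 7}): φ is false.
  1 (successors {3, 4}): φ is true.
  2 (successors {0, 3, 4, 6, 7}): φ is false.
  3 (successors {0, 1, 2, 6}): φ is false.
  4 (successors {3, 5}): φ is true.
  5 (successors {0, 1, 2, 4, 6, 7}): φ is false.
  6 (successors {0, 4}): φ is false.
  7 (successors {6, 7}): φ is true.
For instance, at 2:
  At 2: \Box (\Box p \to q) requires \Box p \to q at every successor {0, 3, 4, 6, 7}.
    \Box p \to q fails at 0, so \Box (\Box p \to q) is false at 2.
      At 0: \Box p is true, q is false, so \Box p \to q is false.
Satisfying worlds: {1, 4, 7}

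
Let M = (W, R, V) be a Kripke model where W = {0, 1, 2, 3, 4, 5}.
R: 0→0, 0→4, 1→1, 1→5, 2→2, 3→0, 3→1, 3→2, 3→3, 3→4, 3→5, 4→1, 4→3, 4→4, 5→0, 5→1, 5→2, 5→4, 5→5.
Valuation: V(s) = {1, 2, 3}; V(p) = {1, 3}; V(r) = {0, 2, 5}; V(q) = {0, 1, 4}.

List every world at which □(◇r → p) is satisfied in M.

4

Let φ = □(◇r → p). Evaluate φ at each world:
  0 (successors {0, 4}): φ is false.
  1 (successors {1, 5}): φ is false.
  2 (successors {2}): φ is false.
  3 (successors {0, 1, 2, 3, 4, 5}): φ is false.
  4 (successors {1, 3, 4}): φ is true.
  5 (successors {0, 1, 2, 4, 5}): φ is false.
For instance, at 1:
  At 1: □(◇r → p) requires ◇r → p at every successor {1, 5}.
    ◇r → p fails at 5, so □(◇r → p) is false at 1.
      At 5: ◇r is true, p is false, so ◇r → p is false.
Satisfying worlds: {4}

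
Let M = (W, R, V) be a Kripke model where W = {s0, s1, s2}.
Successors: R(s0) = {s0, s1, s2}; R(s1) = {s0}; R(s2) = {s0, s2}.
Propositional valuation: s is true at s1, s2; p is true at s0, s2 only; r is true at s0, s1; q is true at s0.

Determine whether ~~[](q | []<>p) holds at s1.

Yes

Recall that []ψ holds at a world iff ψ holds at every accessible world, and <>ψ holds iff ψ holds at some accessible world.
At s1: ~[](q | []<>p) is false, so ~~[](q | []<>p) is true.
  At s1: [](q | []<>p) is true, so ~[](q | []<>p) is false.
    At s1: [](q | []<>p) requires q | []<>p at every successor {s0}.
      At s0: q | []<>p is true.
    So [](q | []<>p) is true at s1.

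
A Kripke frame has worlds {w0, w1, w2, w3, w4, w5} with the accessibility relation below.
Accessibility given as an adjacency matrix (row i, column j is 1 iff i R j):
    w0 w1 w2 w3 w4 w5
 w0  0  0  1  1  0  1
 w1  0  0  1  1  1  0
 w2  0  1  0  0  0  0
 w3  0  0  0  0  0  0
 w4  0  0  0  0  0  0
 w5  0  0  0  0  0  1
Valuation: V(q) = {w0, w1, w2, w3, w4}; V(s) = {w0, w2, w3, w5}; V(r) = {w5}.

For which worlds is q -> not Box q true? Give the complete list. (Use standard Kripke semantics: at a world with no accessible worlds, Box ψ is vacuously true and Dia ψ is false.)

w0, w5

Let φ = q -> not Box q. Evaluate φ at each world:
  w0 (successors {w2, w3, w5}): φ is true.
  w1 (successors {w2, w3, w4}): φ is false.
  w2 (successors {w1}): φ is false.
  w3 (successors ∅): φ is false.
  w4 (successors ∅): φ is false.
  w5 (successors {w5}): φ is true.
For instance, at w0:
  At w0: q is true, not Box q is true, so q -> not Box q is true.
    At w0: Box q is false, so not Box q is true.
      At w0: Box q requires q at every successor {w2, w3, w5}.
        q fails at w5, so Box q is false at w0.
Satisfying worlds: {w0, w5}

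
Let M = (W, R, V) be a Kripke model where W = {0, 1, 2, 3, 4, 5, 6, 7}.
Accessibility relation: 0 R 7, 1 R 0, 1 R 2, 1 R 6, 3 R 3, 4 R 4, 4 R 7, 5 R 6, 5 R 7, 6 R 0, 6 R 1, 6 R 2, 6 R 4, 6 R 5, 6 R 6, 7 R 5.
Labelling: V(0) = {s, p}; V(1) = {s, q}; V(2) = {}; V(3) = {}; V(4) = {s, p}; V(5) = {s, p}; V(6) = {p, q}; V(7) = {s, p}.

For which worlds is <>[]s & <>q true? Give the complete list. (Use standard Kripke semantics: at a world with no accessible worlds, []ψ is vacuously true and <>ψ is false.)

Recall that []ψ holds at a world iff ψ holds at every accessible world, and <>ψ holds iff ψ holds at some accessible world.
Let φ = <>[]s & <>q. Evaluate φ at each world:
  0 (successors {7}): φ is false.
  1 (successors {0, 2, 6}): φ is true.
  2 (successors ∅): φ is false.
  3 (successors {3}): φ is false.
  4 (successors {4, 7}): φ is false.
  5 (successors {6, 7}): φ is true.
  6 (successors {0, 1, 2, 4, 5, 6}): φ is true.
  7 (successors {5}): φ is false.
For instance, at 3:
  At 3: <>[]s is false, <>q is false, so <>[]s & <>q is false.
    At 3: <>[]s requires []s at some successor in {3}.
      At 3: []s is false.
    So <>[]s is false at 3.
    At 3: <>q requires q at some successor in {3}.
      At 3: q is false.
    So <>q is false at 3.
Satisfying worlds: {1, 5, 6}

1, 5, 6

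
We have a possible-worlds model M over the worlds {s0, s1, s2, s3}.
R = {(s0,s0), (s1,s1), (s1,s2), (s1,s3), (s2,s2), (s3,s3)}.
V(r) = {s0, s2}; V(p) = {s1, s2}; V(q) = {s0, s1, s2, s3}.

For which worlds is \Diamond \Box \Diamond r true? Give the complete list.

s0, s1, s2

Let φ = \Diamond \Box \Diamond r. Evaluate φ at each world:
  s0 (successors {s0}): φ is true.
  s1 (successors {s1, s2, s3}): φ is true.
  s2 (successors {s2}): φ is true.
  s3 (successors {s3}): φ is false.
For instance, at s1:
  At s1: \Diamond \Box \Diamond r requires \Box \Diamond r at some successor in {s1, s2, s3}.
    \Box \Diamond r holds at s2, so \Diamond \Box \Diamond r is true at s1.
      At s2: \Box \Diamond r requires \Diamond r at every successor {s2}.
        At s2: \Diamond r is true.
      So \Box \Diamond r is true at s2.
Satisfying worlds: {s0, s1, s2}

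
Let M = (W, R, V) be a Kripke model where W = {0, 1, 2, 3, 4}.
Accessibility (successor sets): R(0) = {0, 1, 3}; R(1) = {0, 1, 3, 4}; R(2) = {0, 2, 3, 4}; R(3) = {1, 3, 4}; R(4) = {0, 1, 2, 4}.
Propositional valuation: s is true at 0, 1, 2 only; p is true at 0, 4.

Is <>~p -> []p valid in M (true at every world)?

No

Let φ = <>~p -> []p. Evaluate φ at each world:
  0 (successors {0, 1, 3}): φ is false.
  1 (successors {0, 1, 3, 4}): φ is false.
  2 (successors {0, 2, 3, 4}): φ is false.
  3 (successors {1, 3, 4}): φ is false.
  4 (successors {0, 1, 2, 4}): φ is false.
Detail at 0 (counterexample):
  At 0: <>~p is true, []p is false, so <>~p -> []p is false.
    At 0: <>~p requires ~p at some successor in {0, 1, 3}.
      ~p holds at 1, so <>~p is true at 0.
    At 0: []p requires p at every successor {0, 1, 3}.
      p fails at 1, so []p is false at 0.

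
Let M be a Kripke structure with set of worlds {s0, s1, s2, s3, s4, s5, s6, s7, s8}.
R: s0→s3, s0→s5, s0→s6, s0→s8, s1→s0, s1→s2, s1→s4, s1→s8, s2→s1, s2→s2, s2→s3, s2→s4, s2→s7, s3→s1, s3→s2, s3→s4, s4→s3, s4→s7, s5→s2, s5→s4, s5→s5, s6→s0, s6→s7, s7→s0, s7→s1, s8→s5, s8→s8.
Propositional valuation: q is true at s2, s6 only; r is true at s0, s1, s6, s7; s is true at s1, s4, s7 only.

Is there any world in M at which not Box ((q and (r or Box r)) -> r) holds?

Let φ = not Box ((q and (r or Box r)) -> r). Evaluate φ at each world:
  s0 (successors {s3, s5, s6, s8}): φ is false.
  s1 (successors {s0, s2, s4, s8}): φ is false.
  s2 (successors {s1, s2, s3, s4, s7}): φ is false.
  s3 (successors {s1, s2, s4}): φ is false.
  s4 (successors {s3, s7}): φ is false.
  s5 (successors {s2, s4, s5}): φ is false.
  s6 (successors {s0, s7}): φ is false.
  s7 (successors {s0, s1}): φ is false.
  s8 (successors {s5, s8}): φ is false.
For instance, at s6:
  At s6: Box ((q and (r or Box r)) -> r) is true, so not Box ((q and (r or Box r)) -> r) is false.
    At s6: Box ((q and (r or Box r)) -> r) requires (q and (r or Box r)) -> r at every successor {s0, s7}.
      At s0: (q and (r or Box r)) -> r is true.
      At s7: (q and (r or Box r)) -> r is true.
    So Box ((q and (r or Box r)) -> r) is true at s6.

No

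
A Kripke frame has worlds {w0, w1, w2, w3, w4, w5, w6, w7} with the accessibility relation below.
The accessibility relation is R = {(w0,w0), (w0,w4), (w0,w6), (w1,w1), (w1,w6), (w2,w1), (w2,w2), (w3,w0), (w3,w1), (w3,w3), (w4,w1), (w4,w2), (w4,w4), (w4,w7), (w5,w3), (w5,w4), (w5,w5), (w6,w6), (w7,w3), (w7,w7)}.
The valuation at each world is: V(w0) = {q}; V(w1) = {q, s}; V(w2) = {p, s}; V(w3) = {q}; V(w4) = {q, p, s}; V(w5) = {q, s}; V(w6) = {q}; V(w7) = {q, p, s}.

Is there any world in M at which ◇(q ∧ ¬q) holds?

No

Recall that ◇ψ holds at a world iff ψ holds at some accessible world.
Let φ = ◇(q ∧ ¬q). Evaluate φ at each world:
  w0 (successors {w0, w4, w6}): φ is false.
  w1 (successors {w1, w6}): φ is false.
  w2 (successors {w1, w2}): φ is false.
  w3 (successors {w0, w1, w3}): φ is false.
  w4 (successors {w1, w2, w4, w7}): φ is false.
  w5 (successors {w3, w4, w5}): φ is false.
  w6 (successors {w6}): φ is false.
  w7 (successors {w3, w7}): φ is false.
For instance, at w3:
  At w3: ◇(q ∧ ¬q) requires q ∧ ¬q at some successor in {w0, w1, w3}.
    At w0: q ∧ ¬q is false.
    At w1: q ∧ ¬q is false.
    At w3: q ∧ ¬q is false.
  So ◇(q ∧ ¬q) is false at w3.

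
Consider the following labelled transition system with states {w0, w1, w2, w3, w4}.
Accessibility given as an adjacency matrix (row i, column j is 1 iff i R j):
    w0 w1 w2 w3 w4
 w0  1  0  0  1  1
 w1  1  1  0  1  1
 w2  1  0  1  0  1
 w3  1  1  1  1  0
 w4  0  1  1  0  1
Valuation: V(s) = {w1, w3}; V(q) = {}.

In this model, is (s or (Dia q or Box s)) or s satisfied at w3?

Yes

At w3: s or (Dia q or Box s) is true, s is true, so (s or (Dia q or Box s)) or s is true.
  At w3: s is true, Dia q or Box s is false, so s or (Dia q or Box s) is true.
    At w3: Dia q is false, Box s is false, so Dia q or Box s is false.
      At w3: Dia q requires q at some successor in {w0, w1, w2, w3}.
        At w0: q is false.
        At w1: q is false.
        At w2: q is false.
        At w3: q is false.
      So Dia q is false at w3.
      At w3: Box s requires s at every successor {w0, w1, w2, w3}.
        s fails at w0, so Box s is false at w3.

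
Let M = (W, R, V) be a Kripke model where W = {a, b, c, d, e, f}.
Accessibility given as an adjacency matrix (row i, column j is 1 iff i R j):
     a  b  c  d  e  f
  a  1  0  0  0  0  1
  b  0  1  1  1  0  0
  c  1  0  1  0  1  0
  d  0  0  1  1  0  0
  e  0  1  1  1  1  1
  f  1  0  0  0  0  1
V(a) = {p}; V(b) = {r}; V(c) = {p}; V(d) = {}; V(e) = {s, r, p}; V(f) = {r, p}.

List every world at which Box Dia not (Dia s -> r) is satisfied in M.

Let φ = Box Dia not (Dia s -> r). Evaluate φ at each world:
  a (successors {a, f}): φ is false.
  b (successors {b, c, d}): φ is true.
  c (successors {a, c, e}): φ is false.
  d (successors {c, d}): φ is true.
  e (successors {b, c, d, e, f}): φ is false.
  f (successors {a, f}): φ is false.
For instance, at e:
  At e: Box Dia not (Dia s -> r) requires Dia not (Dia s -> r) at every successor {b, c, d, e, f}.
    Dia not (Dia s -> r) fails at f, so Box Dia not (Dia s -> r) is false at e.
      At f: Dia not (Dia s -> r) requires not (Dia s -> r) at some successor in {a, f}.
        At a: not (Dia s -> r) is false.
        At f: not (Dia s -> r) is false.
      So Dia not (Dia s -> r) is false at f.
Satisfying worlds: {b, d}

b, d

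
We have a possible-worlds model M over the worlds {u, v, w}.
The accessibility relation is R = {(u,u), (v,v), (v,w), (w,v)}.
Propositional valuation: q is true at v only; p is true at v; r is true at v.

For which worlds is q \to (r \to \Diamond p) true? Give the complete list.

u, v, w

Let φ = q \to (r \to \Diamond p). Evaluate φ at each world:
  u (successors {u}): φ is true.
  v (successors {v, w}): φ is true.
  w (successors {v}): φ is true.
For instance, at u:
  At u: q is false, r \to \Diamond p is true, so q \to (r \to \Diamond p) is true.
    At u: r is false, \Diamond p is false, so r \to \Diamond p is true.
      At u: \Diamond p requires p at some successor in {u}.
        At u: p is false.
      So \Diamond p is false at u.
Satisfying worlds: {u, v, w}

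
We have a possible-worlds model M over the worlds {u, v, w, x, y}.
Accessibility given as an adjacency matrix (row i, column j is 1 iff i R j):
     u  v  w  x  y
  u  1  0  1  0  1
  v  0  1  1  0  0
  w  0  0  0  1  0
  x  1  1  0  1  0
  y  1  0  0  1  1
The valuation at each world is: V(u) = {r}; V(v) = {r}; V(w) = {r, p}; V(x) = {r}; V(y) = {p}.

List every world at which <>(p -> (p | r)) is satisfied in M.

Let φ = <>(p -> (p | r)). Evaluate φ at each world:
  u (successors {u, w, y}): φ is true.
  v (successors {v, w}): φ is true.
  w (successors {x}): φ is true.
  x (successors {u, v, x}): φ is true.
  y (successors {u, x, y}): φ is true.
For instance, at y:
  At y: <>(p -> (p | r)) requires p -> (p | r) at some successor in {u, x, y}.
    p -> (p | r) holds at u, so <>(p -> (p | r)) is true at y.
Satisfying worlds: {u, v, w, x, y}

u, v, w, x, y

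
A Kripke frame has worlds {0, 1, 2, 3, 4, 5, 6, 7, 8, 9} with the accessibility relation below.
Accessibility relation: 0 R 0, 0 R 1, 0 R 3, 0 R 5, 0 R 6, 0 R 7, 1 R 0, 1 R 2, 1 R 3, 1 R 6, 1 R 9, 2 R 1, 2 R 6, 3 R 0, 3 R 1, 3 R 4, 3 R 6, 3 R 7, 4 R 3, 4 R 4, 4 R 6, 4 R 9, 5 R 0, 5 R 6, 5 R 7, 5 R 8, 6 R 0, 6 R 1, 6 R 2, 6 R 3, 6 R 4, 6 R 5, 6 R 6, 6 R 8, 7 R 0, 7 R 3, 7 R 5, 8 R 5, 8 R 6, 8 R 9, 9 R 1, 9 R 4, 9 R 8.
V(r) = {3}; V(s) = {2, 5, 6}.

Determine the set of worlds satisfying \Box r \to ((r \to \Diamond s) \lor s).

Recall that \Box ψ holds at a world iff ψ holds at every accessible world, and \Diamond ψ holds iff ψ holds at some accessible world.
Let φ = \Box r \to ((r \to \Diamond s) \lor s). Evaluate φ at each world:
  0 (successors {0, 1, 3, 5, 6, 7}): φ is true.
  1 (successors {0, 2, 3, 6, 9}): φ is true.
  2 (successors {1, 6}): φ is true.
  3 (successors {0, 1, 4, 6, 7}): φ is true.
  4 (successors {3, 4, 6, 9}): φ is true.
  5 (successors {0, 6, 7, 8}): φ is true.
  6 (successors {0, 1, 2, 3, 4, 5, 6, 8}): φ is true.
  7 (successors {0, 3, 5}): φ is true.
  8 (successors {5, 6, 9}): φ is true.
  9 (successors {1, 4, 8}): φ is true.
For instance, at 7:
  At 7: \Box r is false, (r \to \Diamond s) \lor s is true, so \Box r \to ((r \to \Diamond s) \lor s) is true.
    At 7: \Box r requires r at every successor {0, 3, 5}.
      r fails at 0, so \Box r is false at 7.
    At 7: r \to \Diamond s is true, s is false, so (r \to \Diamond s) \lor s is true.
      At 7: r is false, \Diamond s is true, so r \to \Diamond s is true.
Satisfying worlds: {0, 1, 2, 3, 4, 5, 6, 7, 8, 9}

0, 1, 2, 3, 4, 5, 6, 7, 8, 9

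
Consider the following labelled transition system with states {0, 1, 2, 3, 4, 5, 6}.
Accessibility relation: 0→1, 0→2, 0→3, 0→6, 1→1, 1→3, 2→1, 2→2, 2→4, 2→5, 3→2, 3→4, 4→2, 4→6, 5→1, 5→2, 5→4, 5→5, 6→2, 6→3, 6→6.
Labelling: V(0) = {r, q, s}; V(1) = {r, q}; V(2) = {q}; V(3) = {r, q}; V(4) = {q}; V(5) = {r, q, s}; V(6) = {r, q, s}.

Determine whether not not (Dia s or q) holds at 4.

At 4: not (Dia s or q) is false, so not not (Dia s or q) is true.
  At 4: Dia s or q is true, so not (Dia s or q) is false.
    At 4: Dia s is true, q is true, so Dia s or q is true.
      At 4: Dia s requires s at some successor in {2, 6}.
        s holds at 6, so Dia s is true at 4.

Yes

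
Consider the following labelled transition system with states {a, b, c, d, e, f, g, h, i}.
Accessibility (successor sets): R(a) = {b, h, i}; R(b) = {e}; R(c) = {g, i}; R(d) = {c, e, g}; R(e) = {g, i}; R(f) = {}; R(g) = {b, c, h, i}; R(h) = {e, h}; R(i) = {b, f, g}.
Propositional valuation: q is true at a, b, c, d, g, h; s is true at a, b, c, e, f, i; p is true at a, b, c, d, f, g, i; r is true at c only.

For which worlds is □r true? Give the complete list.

f

Recall that □ψ holds at a world iff ψ holds at every accessible world, and ◇ψ holds iff ψ holds at some accessible world.
Let φ = □r. Evaluate φ at each world:
  a (successors {b, h, i}): φ is false.
  b (successors {e}): φ is false.
  c (successors {g, i}): φ is false.
  d (successors {c, e, g}): φ is false.
  e (successors {g, i}): φ is false.
  f (successors ∅): φ is true.
  g (successors {b, c, h, i}): φ is false.
  h (successors {e, h}): φ is false.
  i (successors {b, f, g}): φ is false.
For instance, at g:
  At g: □r requires r at every successor {b, c, h, i}.
    r fails at b, so □r is false at g.
Satisfying worlds: {f}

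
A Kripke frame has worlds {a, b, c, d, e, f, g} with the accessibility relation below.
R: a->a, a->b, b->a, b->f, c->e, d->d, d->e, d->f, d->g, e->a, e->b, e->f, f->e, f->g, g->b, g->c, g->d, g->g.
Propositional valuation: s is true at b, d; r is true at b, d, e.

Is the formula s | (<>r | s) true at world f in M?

Yes

At f: s is false, <>r | s is true, so s | (<>r | s) is true.
  At f: <>r is true, s is false, so <>r | s is true.
    At f: <>r requires r at some successor in {e, g}.
      r holds at e, so <>r is true at f.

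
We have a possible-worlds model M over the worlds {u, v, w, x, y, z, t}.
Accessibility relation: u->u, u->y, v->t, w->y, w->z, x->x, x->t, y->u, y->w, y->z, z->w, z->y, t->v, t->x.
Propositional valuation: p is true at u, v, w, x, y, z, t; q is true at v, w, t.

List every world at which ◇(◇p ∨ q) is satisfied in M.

Let φ = ◇(◇p ∨ q). Evaluate φ at each world:
  u (successors {u, y}): φ is true.
  v (successors {t}): φ is true.
  w (successors {y, z}): φ is true.
  x (successors {x, t}): φ is true.
  y (successors {u, w, z}): φ is true.
  z (successors {w, y}): φ is true.
  t (successors {v, x}): φ is true.
For instance, at v:
  At v: ◇(◇p ∨ q) requires ◇p ∨ q at some successor in {t}.
    ◇p ∨ q holds at t, so ◇(◇p ∨ q) is true at v.
      At t: ◇p is true, q is true, so ◇p ∨ q is true.
Satisfying worlds: {u, v, w, x, y, z, t}

u, v, w, x, y, z, t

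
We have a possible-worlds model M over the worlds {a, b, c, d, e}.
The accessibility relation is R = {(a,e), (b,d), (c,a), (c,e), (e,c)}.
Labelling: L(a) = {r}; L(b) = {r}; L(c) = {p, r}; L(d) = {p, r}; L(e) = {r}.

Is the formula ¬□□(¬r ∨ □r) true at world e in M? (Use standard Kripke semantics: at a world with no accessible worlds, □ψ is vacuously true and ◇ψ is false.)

At e: □□(¬r ∨ □r) is true, so ¬□□(¬r ∨ □r) is false.
  At e: □□(¬r ∨ □r) requires □(¬r ∨ □r) at every successor {c}.
      At c: □(¬r ∨ □r) requires ¬r ∨ □r at every successor {a, e}.
        At a: ¬r ∨ □r is true.
        At e: ¬r ∨ □r is true.
      So □(¬r ∨ □r) is true at c.
  So □□(¬r ∨ □r) is true at e.

No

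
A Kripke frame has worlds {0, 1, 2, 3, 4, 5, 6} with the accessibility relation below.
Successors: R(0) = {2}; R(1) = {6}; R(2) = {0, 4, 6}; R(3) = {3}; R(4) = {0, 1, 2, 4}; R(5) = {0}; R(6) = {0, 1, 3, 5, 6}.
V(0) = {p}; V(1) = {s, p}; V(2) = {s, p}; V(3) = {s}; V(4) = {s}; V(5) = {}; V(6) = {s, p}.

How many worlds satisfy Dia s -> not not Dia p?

Recall that Dia ψ holds at a world iff ψ holds at some accessible world.
Let φ = Dia s -> not not Dia p. Evaluate φ at each world:
  0 (successors {2}): φ is true.
  1 (successors {6}): φ is true.
  2 (successors {0, 4, 6}): φ is true.
  3 (successors {3}): φ is false.
  4 (successors {0, 1, 2, 4}): φ is true.
  5 (successors {0}): φ is true.
  6 (successors {0, 1, 3, 5, 6}): φ is true.
For instance, at 3:
  At 3: Dia s is true, not not Dia p is false, so Dia s -> not not Dia p is false.
    At 3: Dia s requires s at some successor in {3}.
      s holds at 3, so Dia s is true at 3.
    At 3: not Dia p is true, so not not Dia p is false.
      At 3: Dia p is false, so not Dia p is true.
Satisfying worlds: {0, 1, 2, 4, 5, 6}

6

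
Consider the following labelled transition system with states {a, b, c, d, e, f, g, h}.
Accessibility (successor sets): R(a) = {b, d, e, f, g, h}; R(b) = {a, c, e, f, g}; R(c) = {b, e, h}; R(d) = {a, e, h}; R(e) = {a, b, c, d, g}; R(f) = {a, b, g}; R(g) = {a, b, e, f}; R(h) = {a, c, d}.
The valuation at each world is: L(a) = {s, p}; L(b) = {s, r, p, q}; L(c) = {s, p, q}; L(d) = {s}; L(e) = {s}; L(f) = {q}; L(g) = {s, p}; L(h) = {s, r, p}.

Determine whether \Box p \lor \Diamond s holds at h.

Yes

At h: \Box p is false, \Diamond s is true, so \Box p \lor \Diamond s is true.
  At h: \Box p requires p at every successor {a, c, d}.
    p fails at d, so \Box p is false at h.
  At h: \Diamond s requires s at some successor in {a, c, d}.
    s holds at a, so \Diamond s is true at h.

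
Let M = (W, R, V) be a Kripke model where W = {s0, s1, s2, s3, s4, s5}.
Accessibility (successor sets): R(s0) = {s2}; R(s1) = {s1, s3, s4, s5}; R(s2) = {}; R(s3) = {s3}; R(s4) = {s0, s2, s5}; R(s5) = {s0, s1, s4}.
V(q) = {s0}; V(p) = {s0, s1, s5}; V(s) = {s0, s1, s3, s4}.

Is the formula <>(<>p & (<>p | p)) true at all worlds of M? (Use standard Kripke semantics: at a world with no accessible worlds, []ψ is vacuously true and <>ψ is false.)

No

Let φ = <>(<>p & (<>p | p)). Evaluate φ at each world:
  s0 (successors {s2}): φ is false.
  s1 (successors {s1, s3, s4, s5}): φ is true.
  s2 (successors ∅): φ is false.
  s3 (successors {s3}): φ is false.
  s4 (successors {s0, s2, s5}): φ is true.
  s5 (successors {s0, s1, s4}): φ is true.
Detail at s0 (counterexample):
  At s0: <>(<>p & (<>p | p)) requires <>p & (<>p | p) at some successor in {s2}.
    At s2: <>p & (<>p | p) is false.
  So <>(<>p & (<>p | p)) is false at s0.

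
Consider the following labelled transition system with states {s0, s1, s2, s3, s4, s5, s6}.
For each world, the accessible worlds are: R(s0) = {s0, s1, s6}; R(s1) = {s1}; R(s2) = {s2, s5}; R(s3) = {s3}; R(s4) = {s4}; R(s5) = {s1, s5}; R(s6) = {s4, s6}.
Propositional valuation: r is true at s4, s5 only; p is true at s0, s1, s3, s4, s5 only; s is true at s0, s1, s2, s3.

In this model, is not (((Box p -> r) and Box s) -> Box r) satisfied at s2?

No

Recall that Box ψ holds at a world iff ψ holds at every accessible world, and Dia ψ holds iff ψ holds at some accessible world.
At s2: ((Box p -> r) and Box s) -> Box r is true, so not (((Box p -> r) and Box s) -> Box r) is false.
  At s2: (Box p -> r) and Box s is false, Box r is false, so ((Box p -> r) and Box s) -> Box r is true.
    At s2: Box p -> r is true, Box s is false, so (Box p -> r) and Box s is false.
      At s2: Box p is false, r is false, so Box p -> r is true.
      At s2: Box s requires s at every successor {s2, s5}.
        s fails at s5, so Box s is false at s2.
    At s2: Box r requires r at every successor {s2, s5}.
      r fails at s2, so Box r is false at s2.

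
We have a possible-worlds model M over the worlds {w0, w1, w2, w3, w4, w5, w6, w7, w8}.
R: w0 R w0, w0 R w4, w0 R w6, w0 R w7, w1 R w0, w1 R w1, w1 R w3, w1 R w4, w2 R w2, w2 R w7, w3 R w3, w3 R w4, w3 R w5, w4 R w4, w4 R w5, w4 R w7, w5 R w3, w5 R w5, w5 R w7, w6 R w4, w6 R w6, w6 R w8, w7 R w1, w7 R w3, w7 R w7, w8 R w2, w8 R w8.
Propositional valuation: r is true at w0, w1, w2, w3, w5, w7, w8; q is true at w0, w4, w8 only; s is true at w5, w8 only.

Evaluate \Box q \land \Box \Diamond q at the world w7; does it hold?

No

Recall that \Box ψ holds at a world iff ψ holds at every accessible world, and \Diamond ψ holds iff ψ holds at some accessible world.
At w7: \Box q is false, \Box \Diamond q is false, so \Box q \land \Box \Diamond q is false.
  At w7: \Box q requires q at every successor {w1, w3, w7}.
    q fails at w1, so \Box q is false at w7.
  At w7: \Box \Diamond q requires \Diamond q at every successor {w1, w3, w7}.
    \Diamond q fails at w7, so \Box \Diamond q is false at w7.
      At w7: \Diamond q requires q at some successor in {w1, w3, w7}.
        At w1: q is false.
        At w3: q is false.
        At w7: q is false.
      So \Diamond q is false at w7.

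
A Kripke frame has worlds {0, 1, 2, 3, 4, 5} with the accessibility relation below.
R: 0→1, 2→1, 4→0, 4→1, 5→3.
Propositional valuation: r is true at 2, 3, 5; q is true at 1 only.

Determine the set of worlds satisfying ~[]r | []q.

Let φ = ~[]r | []q. Evaluate φ at each world:
  0 (successors {1}): φ is true.
  1 (successors ∅): φ is true.
  2 (successors {1}): φ is true.
  3 (successors ∅): φ is true.
  4 (successors {0, 1}): φ is true.
  5 (successors {3}): φ is false.
For instance, at 0:
  At 0: ~[]r is true, []q is true, so ~[]r | []q is true.
    At 0: []r is false, so ~[]r is true.
      At 0: []r requires r at every successor {1}.
        r fails at 1, so []r is false at 0.
    At 0: []q requires q at every successor {1}.
      At 1: q is true.
    So []q is true at 0.
Satisfying worlds: {0, 1, 2, 3, 4}

0, 1, 2, 3, 4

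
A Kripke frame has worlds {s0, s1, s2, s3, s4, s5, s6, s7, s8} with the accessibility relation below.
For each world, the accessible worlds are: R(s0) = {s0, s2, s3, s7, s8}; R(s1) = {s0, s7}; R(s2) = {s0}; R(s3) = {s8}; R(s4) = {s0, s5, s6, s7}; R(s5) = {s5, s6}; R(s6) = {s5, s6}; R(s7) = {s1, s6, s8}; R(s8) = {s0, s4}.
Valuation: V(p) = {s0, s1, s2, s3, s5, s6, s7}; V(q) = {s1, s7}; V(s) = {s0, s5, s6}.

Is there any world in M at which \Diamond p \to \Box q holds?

Yes

Let φ = \Diamond p \to \Box q. Evaluate φ at each world:
  s0 (successors {s0, s2, s3, s7, s8}): φ is false.
  s1 (successors {s0, s7}): φ is false.
  s2 (successors {s0}): φ is false.
  s3 (successors {s8}): φ is true.
  s4 (successors {s0, s5, s6, s7}): φ is false.
  s5 (successors {s5, s6}): φ is false.
  s6 (successors {s5, s6}): φ is false.
  s7 (successors {s1, s6, s8}): φ is false.
  s8 (successors {s0, s4}): φ is false.
Detail at s3 (witness):
  At s3: \Diamond p is false, \Box q is false, so \Diamond p \to \Box q is true.
    At s3: \Diamond p requires p at some successor in {s8}.
      At s8: p is false.
    So \Diamond p is false at s3.
    At s3: \Box q requires q at every successor {s8}.
      q fails at s8, so \Box q is false at s3.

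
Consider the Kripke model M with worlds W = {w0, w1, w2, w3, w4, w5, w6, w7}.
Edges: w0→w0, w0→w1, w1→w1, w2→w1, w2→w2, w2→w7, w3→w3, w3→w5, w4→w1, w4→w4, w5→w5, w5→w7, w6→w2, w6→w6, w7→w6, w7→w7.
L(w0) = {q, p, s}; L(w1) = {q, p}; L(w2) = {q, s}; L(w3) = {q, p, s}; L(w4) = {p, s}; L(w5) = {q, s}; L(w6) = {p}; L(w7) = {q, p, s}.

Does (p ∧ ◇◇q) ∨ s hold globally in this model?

Yes

Let φ = (p ∧ ◇◇q) ∨ s. Evaluate φ at each world:
  w0 (successors {w0, w1}): φ is true.
  w1 (successors {w1}): φ is true.
  w2 (successors {w1, w2, w7}): φ is true.
  w3 (successors {w3, w5}): φ is true.
  w4 (successors {w1, w4}): φ is true.
  w5 (successors {w5, w7}): φ is true.
  w6 (successors {w2, w6}): φ is true.
  w7 (successors {w6, w7}): φ is true.
For instance, at w6:
  At w6: p ∧ ◇◇q is true, s is false, so (p ∧ ◇◇q) ∨ s is true.
    At w6: p is true, ◇◇q is true, so p ∧ ◇◇q is true.
      At w6: ◇◇q requires ◇q at some successor in {w2, w6}.
        ◇q holds at w2, so ◇◇q is true at w6.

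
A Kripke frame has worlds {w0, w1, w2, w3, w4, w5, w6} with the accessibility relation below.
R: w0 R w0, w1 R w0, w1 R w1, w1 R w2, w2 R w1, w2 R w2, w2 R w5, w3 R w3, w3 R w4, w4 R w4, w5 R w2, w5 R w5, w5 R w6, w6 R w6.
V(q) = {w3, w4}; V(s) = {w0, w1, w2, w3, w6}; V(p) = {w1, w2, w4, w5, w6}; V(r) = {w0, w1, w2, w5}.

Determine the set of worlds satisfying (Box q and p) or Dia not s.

w2, w3, w4, w5

Recall that Box ψ holds at a world iff ψ holds at every accessible world, and Dia ψ holds iff ψ holds at some accessible world.
Let φ = (Box q and p) or Dia not s. Evaluate φ at each world:
  w0 (successors {w0}): φ is false.
  w1 (successors {w0, w1, w2}): φ is false.
  w2 (successors {w1, w2, w5}): φ is true.
  w3 (successors {w3, w4}): φ is true.
  w4 (successors {w4}): φ is true.
  w5 (successors {w2, w5, w6}): φ is true.
  w6 (successors {w6}): φ is false.
For instance, at w3:
  At w3: Box q and p is false, Dia not s is true, so (Box q and p) or Dia not s is true.
    At w3: Box q is true, p is false, so Box q and p is false.
      At w3: Box q requires q at every successor {w3, w4}.
        At w3: q is true.
        At w4: q is true.
      So Box q is true at w3.
    At w3: Dia not s requires not s at some successor in {w3, w4}.
      not s holds at w4, so Dia not s is true at w3.
Satisfying worlds: {w2, w3, w4, w5}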